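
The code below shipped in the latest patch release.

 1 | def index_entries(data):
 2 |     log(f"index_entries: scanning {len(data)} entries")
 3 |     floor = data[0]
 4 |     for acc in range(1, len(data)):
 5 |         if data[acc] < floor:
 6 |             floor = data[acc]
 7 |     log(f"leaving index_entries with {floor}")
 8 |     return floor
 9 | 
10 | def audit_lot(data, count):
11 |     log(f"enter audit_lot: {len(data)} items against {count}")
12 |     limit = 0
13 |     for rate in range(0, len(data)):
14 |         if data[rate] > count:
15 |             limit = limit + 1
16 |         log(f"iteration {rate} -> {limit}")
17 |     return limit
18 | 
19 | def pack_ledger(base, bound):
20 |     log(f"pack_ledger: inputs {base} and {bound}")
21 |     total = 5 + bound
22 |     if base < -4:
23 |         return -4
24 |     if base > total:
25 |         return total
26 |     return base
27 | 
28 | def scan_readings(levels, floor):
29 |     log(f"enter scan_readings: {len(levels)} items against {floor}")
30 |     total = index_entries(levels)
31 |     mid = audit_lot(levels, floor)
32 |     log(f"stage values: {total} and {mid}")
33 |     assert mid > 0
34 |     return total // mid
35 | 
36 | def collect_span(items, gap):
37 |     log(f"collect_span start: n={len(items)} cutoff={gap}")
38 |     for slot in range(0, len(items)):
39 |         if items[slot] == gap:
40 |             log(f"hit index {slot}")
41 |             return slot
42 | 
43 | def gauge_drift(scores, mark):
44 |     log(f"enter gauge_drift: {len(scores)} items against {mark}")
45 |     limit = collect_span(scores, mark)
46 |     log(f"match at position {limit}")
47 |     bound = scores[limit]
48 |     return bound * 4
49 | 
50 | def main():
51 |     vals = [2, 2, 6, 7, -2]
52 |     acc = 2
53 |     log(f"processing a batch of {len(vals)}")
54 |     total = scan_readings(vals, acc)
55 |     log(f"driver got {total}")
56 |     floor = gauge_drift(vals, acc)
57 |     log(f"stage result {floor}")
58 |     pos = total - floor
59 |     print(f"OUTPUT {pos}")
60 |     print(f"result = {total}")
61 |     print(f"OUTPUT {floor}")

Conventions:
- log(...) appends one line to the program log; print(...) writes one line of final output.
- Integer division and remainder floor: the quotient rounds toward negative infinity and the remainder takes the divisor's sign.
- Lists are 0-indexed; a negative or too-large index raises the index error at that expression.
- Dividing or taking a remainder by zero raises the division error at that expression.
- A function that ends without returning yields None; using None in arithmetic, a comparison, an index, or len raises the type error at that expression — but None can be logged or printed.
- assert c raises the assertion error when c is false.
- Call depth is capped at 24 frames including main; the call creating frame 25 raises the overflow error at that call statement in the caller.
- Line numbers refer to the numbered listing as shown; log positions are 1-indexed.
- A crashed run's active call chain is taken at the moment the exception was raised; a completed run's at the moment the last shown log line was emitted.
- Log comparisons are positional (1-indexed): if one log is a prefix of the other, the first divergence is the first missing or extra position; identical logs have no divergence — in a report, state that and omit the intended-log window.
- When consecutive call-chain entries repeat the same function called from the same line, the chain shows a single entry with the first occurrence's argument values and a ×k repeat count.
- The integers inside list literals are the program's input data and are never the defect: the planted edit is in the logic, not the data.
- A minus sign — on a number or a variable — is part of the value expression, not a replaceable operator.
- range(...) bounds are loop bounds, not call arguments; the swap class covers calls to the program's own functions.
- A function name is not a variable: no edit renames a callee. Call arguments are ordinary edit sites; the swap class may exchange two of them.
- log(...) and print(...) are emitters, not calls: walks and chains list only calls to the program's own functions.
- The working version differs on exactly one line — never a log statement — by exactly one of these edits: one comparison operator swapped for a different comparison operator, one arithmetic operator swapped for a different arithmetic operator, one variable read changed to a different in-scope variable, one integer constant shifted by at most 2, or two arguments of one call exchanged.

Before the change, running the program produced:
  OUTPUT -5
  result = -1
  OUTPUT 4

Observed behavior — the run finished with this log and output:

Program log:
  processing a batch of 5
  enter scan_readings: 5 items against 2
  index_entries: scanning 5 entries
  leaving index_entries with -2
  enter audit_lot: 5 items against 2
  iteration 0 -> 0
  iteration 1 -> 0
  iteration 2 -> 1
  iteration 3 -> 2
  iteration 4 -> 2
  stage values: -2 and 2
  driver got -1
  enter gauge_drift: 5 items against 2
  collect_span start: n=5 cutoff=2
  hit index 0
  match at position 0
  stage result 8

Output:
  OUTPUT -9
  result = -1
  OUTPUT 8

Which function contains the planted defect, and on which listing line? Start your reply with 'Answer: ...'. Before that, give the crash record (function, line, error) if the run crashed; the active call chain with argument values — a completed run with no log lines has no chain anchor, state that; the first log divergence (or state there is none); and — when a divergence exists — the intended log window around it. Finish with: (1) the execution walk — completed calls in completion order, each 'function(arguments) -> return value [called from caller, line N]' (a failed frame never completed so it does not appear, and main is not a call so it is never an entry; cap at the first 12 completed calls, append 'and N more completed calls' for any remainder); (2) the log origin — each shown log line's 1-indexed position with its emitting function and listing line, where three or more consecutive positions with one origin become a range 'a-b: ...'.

Answer: the defect is in gauge_drift at line 48.
Key fact: Position 17 is the first bad log line: 'stage result 8' should read 'stage result 4'.
Call chain: main.
First divergence: at position 17 the run shows 'stage result 8' where the working version logs 'stage result 4'.
Intended log window:
  15: hit index 0
  16: match at position 0
  17: stage result 4
Execution walk:
  index_entries([2, 2, 6, 7, -2]) -> -2  [called from scan_readings, line 30]
  audit_lot([2, 2, 6, 7, -2], 2) -> 2  [called from scan_readings, line 31]
  scan_readings([2, 2, 6, 7, -2], 2) -> -1  [called from main, line 54]
  collect_span([2, 2, 6, 7, -2], 2) -> 0  [called from gauge_drift, line 45]
  gauge_drift([2, 2, 6, 7, -2], 2) -> 8  [called from main, line 56]
Log origin:
  1: emitted by main (line 53)
  2: emitted by scan_readings (line 29)
  3: emitted by index_entries (line 2)
  4: emitted by index_entries (line 7)
  5: emitted by audit_lot (line 11)
  6-10: emitted by audit_lot (line 16)
  11: emitted by scan_readings (line 32)
  12: emitted by main (line 55)
  13: emitted by gauge_drift (line 44)
  14: emitted by collect_span (line 37)
  15: emitted by collect_span (line 40)
  16: emitted by gauge_drift (line 46)
  17: emitted by main (line 57)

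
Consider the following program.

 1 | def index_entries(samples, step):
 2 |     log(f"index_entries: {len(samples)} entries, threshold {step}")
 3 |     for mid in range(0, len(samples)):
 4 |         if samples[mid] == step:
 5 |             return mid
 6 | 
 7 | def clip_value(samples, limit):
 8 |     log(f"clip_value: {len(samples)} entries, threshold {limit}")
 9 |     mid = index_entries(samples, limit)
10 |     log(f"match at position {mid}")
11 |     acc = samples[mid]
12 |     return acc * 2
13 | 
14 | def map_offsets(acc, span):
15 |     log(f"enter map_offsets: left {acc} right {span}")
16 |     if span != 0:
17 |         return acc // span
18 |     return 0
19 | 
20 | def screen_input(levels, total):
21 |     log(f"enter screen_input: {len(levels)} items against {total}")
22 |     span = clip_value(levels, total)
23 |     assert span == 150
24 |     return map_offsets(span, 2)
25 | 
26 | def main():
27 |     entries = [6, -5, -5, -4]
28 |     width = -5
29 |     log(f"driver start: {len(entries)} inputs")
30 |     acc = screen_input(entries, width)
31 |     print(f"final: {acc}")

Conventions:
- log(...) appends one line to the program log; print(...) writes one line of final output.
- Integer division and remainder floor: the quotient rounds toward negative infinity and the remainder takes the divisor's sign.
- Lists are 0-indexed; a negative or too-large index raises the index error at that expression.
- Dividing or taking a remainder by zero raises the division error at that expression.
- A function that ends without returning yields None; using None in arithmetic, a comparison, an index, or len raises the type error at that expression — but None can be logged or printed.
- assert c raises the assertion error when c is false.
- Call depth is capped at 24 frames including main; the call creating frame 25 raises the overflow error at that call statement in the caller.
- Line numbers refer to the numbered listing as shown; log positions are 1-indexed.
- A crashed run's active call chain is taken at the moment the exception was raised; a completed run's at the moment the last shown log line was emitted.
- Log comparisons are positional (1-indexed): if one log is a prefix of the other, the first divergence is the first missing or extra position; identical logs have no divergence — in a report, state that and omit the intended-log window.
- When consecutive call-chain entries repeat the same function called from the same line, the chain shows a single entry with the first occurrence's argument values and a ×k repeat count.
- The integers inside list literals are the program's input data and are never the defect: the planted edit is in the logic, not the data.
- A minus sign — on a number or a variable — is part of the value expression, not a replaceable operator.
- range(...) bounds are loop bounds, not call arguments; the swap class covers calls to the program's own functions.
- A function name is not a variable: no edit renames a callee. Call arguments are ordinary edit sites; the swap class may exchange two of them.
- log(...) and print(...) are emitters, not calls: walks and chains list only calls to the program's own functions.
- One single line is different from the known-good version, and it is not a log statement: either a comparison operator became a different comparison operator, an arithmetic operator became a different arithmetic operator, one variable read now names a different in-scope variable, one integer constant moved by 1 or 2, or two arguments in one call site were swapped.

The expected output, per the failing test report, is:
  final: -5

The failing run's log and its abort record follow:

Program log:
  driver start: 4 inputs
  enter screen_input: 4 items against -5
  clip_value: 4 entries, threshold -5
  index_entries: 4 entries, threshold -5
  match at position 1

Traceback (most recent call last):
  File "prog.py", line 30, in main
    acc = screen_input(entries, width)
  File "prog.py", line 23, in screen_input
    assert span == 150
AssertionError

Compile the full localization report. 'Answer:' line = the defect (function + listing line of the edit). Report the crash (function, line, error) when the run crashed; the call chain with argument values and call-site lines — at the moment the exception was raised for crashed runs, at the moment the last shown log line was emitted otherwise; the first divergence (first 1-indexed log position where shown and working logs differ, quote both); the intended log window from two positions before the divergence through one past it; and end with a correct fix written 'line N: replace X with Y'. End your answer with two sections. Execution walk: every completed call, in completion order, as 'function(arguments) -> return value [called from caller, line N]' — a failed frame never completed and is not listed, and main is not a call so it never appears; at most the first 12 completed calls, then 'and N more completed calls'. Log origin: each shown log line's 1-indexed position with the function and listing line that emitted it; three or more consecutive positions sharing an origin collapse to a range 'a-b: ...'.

Answer: the defect is in screen_input at line 23.
Key fact: After 5 matching log lines the faulty run goes silent, while the working version continues with 'enter map_offsets: left -10 right 2'.
Crash: screen_input, line 23, AssertionError.
Call chain: main -> screen_input([6, -5, -5, -4], -5) (called at line 30).
First divergence: position 6 — the faulty run's log ends after 5 lines; the working version continues with 'enter map_offsets: left -10 right 2'.
Intended log window:
  4: index_entries: 4 entries, threshold -5
  5: match at position 1
  6: enter map_offsets: left -10 right 2
Execution walk:
  index_entries([6, -5, -5, -4], -5) -> 1  [called from clip_value, line 9]
  clip_value([6, -5, -5, -4], -5) -> -10  [called from screen_input, line 22]
Log origin:
  1: emitted by main (line 29)
  2: emitted by screen_input (line 21)
  3: emitted by clip_value (line 8)
  4: emitted by index_entries (line 2)
  5: emitted by clip_value (line 10)
A correct fix: line 23: replace `==` with `<=`.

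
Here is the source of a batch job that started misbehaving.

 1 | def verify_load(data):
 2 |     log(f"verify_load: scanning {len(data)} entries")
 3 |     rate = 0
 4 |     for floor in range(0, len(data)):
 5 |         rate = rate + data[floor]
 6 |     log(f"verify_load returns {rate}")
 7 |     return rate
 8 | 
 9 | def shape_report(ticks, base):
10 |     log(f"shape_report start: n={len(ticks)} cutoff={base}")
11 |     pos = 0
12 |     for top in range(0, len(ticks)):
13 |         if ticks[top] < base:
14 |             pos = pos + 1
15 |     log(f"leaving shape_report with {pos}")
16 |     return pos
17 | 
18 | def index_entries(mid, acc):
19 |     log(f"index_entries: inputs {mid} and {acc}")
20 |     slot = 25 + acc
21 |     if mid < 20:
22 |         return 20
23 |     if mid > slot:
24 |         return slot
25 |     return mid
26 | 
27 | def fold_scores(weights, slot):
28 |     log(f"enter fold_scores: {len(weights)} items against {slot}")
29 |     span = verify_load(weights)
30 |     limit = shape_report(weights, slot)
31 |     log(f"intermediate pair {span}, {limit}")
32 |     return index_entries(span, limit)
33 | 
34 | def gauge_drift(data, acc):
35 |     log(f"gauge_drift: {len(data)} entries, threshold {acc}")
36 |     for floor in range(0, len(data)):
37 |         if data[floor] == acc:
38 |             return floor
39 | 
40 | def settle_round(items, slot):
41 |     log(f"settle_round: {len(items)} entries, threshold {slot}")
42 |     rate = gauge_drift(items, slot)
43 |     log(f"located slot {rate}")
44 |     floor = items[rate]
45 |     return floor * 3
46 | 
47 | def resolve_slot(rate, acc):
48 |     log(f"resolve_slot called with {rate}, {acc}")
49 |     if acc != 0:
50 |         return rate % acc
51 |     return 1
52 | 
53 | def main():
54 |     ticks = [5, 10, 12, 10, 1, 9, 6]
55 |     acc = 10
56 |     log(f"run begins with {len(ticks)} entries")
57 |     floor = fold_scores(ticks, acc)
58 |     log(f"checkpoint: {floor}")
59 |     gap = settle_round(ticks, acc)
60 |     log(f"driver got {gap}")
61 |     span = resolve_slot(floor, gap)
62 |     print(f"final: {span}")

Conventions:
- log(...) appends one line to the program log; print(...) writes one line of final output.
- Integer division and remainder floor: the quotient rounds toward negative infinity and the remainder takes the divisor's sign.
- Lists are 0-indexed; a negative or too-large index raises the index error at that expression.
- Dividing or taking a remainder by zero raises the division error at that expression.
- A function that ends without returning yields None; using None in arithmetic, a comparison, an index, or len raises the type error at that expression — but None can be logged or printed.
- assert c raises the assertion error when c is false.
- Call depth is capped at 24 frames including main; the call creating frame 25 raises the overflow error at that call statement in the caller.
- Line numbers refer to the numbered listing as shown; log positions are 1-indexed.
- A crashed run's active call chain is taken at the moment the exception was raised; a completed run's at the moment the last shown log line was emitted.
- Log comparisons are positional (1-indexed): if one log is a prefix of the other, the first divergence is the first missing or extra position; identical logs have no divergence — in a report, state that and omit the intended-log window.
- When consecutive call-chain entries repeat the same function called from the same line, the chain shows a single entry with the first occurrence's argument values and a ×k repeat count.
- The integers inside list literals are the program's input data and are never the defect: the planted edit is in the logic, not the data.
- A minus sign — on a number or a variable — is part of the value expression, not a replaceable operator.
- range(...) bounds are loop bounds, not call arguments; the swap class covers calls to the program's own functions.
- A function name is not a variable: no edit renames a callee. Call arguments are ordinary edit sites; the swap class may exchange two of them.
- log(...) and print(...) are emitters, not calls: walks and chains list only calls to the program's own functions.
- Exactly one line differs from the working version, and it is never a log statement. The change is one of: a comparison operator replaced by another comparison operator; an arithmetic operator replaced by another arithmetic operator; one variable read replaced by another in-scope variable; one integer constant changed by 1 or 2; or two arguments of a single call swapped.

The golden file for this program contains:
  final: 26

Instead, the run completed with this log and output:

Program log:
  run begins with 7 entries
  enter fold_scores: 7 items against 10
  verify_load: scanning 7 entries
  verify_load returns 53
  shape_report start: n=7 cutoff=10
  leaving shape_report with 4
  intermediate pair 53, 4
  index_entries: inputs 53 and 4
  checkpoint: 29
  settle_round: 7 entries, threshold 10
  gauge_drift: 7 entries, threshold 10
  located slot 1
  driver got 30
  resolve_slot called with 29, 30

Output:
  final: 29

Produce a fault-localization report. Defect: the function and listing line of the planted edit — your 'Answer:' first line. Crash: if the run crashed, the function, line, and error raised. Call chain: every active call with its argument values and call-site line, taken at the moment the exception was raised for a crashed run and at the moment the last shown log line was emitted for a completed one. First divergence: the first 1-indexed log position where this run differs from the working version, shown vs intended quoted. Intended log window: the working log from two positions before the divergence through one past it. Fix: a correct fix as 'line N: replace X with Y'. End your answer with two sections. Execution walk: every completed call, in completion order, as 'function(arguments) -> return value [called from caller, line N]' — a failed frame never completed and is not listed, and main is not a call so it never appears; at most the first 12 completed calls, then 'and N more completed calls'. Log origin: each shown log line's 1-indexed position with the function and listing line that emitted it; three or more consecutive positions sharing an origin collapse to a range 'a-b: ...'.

Answer: the defect is in shape_report at line 13.
Core observation: At log position 6 the runs split — shown 'leaving shape_report with 4', but the working version logs 'leaving shape_report with 1'.
Call chain: main -> resolve_slot(29, 30) (called at line 61).
First divergence: at position 6 the run shows 'leaving shape_report with 4' where the working version logs 'leaving shape_report with 1'.
Intended log window:
  4: verify_load returns 53
  5: shape_report start: n=7 cutoff=10
  6: leaving shape_report with 1
  7: intermediate pair 53, 1
Execution walk:
  verify_load([5, 10, 12, 10, 1, 9, 6]) -> 53  [called from fold_scores, line 29]
  shape_report([5, 10, 12, 10, 1, 9, 6], 10) -> 4  [called from fold_scores, line 30]
  index_entries(53, 4) -> 29  [called from fold_scores, line 32]
  fold_scores([5, 10, 12, 10, 1, 9, 6], 10) -> 29  [called from main, line 57]
  gauge_drift([5, 10, 12, 10, 1, 9, 6], 10) -> 1  [called from settle_round, line 42]
  settle_round([5, 10, 12, 10, 1, 9, 6], 10) -> 30  [called from main, line 59]
  resolve_slot(29, 30) -> 29  [called from main, line 61]
Log origins:
  1 — main, line 56
  2 — fold_scores, line 28
  3 — verify_load, line 2
  4 — verify_load, line 6
  5 — shape_report, line 10
  6 — shape_report, line 15
  7 — fold_scores, line 31
  8 — index_entries, line 19
  9 — main, line 58
  10 — settle_round, line 41
  11 — gauge_drift, line 35
  12 — settle_round, line 43
  13 — main, line 60
  14 — resolve_slot, line 48
A correct fix: line 13: replace `<` with `>`.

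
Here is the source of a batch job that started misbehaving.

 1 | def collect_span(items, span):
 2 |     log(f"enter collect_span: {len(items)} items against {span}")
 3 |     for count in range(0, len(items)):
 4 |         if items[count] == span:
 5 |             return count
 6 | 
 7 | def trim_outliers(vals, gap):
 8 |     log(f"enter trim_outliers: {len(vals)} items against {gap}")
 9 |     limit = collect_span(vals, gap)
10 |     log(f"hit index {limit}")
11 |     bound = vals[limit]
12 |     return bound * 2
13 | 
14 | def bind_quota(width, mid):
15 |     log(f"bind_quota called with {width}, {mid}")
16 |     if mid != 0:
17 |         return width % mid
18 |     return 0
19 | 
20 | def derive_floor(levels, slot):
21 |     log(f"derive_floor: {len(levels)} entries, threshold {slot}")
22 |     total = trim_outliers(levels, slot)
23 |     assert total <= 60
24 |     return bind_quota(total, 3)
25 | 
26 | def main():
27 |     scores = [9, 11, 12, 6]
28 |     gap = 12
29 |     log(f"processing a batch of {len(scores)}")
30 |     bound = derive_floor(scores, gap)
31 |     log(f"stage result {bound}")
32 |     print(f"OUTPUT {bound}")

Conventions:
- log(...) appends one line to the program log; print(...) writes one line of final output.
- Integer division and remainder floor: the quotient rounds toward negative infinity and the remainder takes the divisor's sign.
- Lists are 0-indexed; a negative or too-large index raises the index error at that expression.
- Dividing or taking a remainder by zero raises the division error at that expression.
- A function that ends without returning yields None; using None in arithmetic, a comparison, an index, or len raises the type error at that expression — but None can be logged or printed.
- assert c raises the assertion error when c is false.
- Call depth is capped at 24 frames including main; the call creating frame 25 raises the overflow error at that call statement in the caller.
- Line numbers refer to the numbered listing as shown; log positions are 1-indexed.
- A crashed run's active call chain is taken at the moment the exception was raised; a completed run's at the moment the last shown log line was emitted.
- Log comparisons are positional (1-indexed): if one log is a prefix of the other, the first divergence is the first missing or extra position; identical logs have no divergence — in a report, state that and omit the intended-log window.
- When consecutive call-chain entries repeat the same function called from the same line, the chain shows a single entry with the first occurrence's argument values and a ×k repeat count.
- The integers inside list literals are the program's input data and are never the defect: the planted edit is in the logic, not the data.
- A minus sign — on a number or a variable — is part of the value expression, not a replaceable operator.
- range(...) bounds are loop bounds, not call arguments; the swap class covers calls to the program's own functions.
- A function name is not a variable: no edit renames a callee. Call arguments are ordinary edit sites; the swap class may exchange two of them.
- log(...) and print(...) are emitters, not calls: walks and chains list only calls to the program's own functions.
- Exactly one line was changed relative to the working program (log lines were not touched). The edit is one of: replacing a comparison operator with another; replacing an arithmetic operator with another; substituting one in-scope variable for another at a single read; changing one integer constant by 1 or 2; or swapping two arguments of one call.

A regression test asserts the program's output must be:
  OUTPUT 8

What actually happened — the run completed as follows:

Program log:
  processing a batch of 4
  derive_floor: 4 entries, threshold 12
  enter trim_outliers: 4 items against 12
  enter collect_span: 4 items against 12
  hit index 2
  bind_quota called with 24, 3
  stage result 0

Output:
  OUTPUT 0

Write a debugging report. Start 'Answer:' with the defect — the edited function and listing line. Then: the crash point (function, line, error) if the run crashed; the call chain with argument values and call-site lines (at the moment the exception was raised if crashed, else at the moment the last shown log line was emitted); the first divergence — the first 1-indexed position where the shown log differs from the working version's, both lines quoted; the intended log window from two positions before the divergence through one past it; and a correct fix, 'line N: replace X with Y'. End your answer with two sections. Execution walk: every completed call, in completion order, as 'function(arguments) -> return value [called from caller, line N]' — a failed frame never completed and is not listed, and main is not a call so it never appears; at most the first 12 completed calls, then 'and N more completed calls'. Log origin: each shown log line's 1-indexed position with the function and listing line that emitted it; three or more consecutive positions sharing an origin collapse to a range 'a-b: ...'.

Answer: the defect is in bind_quota at line 17.
Key fact: Position 7 is the first bad log line: 'stage result 0' should read 'stage result 8'.
Call chain: main.
First divergence: position 7; shown 'stage result 0' vs intended 'stage result 8'.
Intended log window:
  5: hit index 2
  6: bind_quota called with 24, 3
  7: stage result 8
Execution walk:
  collect_span([9, 11, 12, 6], 12) -> 2  [called from trim_outliers, line 9]
  trim_outliers([9, 11, 12, 6], 12) -> 24  [called from derive_floor, line 22]
  bind_quota(24, 3) -> 0  [called from derive_floor, line 24]
  derive_floor([9, 11, 12, 6], 12) -> 0  [called from main, line 30]
Origin of each log line:
  1: logged in main at line 29
  2: logged in derive_floor at line 21
  3: logged in trim_outliers at line 8
  4: logged in collect_span at line 2
  5: logged in trim_outliers at line 10
  6: logged in bind_quota at line 15
  7: logged in main at line 31
A correct fix: line 17: replace `%` with `//`.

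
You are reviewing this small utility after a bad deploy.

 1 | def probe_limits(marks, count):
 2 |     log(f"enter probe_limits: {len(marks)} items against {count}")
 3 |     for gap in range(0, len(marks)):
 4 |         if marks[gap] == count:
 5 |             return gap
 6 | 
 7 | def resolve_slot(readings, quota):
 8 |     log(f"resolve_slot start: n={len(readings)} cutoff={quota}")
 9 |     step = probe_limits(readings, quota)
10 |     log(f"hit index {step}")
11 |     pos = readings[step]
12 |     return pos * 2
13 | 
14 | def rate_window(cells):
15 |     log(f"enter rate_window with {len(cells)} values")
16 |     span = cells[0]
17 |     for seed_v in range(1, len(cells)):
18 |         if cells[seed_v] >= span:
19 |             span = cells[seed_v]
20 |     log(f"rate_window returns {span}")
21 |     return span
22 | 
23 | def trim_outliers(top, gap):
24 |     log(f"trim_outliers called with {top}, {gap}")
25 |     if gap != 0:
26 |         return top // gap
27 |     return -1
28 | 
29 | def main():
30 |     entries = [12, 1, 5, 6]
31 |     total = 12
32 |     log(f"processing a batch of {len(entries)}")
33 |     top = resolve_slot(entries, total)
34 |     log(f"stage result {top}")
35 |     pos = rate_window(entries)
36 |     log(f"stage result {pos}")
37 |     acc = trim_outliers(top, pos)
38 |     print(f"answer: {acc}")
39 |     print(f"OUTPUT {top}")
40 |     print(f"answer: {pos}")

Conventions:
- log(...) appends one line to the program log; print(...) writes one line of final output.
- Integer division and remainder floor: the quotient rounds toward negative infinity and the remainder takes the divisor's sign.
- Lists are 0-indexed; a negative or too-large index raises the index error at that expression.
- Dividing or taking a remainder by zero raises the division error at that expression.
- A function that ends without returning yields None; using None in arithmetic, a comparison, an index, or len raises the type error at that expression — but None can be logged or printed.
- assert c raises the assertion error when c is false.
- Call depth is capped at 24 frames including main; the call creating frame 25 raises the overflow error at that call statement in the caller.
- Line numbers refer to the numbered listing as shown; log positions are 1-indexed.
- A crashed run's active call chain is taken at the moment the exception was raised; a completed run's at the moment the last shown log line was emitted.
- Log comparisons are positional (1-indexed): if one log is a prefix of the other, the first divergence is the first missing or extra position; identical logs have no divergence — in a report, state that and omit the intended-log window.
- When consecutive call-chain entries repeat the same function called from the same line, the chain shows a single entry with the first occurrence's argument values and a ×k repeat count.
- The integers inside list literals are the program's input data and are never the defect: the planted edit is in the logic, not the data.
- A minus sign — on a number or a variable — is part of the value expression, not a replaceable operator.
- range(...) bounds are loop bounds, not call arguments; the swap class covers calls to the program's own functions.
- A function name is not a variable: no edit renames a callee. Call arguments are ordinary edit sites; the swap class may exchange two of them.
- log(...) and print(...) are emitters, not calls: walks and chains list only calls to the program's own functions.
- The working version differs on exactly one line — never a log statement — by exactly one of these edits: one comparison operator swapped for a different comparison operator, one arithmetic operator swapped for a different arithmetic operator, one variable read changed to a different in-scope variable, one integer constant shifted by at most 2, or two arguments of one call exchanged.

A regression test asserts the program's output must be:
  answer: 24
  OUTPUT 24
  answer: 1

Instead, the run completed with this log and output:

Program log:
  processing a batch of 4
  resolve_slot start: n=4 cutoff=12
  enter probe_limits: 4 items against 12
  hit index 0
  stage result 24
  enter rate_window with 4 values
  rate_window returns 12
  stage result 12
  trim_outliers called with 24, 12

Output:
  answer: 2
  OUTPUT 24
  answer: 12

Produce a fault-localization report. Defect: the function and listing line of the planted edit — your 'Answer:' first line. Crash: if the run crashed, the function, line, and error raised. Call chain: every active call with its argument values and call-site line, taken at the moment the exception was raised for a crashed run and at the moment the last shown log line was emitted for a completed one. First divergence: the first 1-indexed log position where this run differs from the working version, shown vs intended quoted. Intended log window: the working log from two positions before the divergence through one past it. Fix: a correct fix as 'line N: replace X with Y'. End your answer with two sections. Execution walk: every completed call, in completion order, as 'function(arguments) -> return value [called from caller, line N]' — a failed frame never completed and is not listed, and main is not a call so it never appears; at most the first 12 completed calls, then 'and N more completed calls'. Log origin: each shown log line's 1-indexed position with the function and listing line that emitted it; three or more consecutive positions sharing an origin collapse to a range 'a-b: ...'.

Answer: the defect is in rate_window at line 18.
Core observation: Everything matches until log position 7, which reads 'rate_window returns 12' in place of 'rate_window returns 1'.
Call chain: main -> trim_outliers(24, 12) (called at line 37).
First divergence: position 7 — shown 'rate_window returns 12', intended 'rate_window returns 1'.
Intended log window:
  5: stage result 24
  6: enter rate_window with 4 values
  7: rate_window returns 1
  8: stage result 1
Execution walk:
  probe_limits([12, 1, 5, 6], 12) -> 0  [called from resolve_slot, line 9]
  resolve_slot([12, 1, 5, 6], 12) -> 24  [called from main, line 33]
  rate_window([12, 1, 5, 6]) -> 12  [called from main, line 35]
  trim_outliers(24, 12) -> 2  [called from main, line 37]
Log origins:
  1: from main, line 32
  2: from resolve_slot, line 8
  3: from probe_limits, line 2
  4: from resolve_slot, line 10
  5: from main, line 34
  6: from rate_window, line 15
  7: from rate_window, line 20
  8: from main, line 36
  9: from trim_outliers, line 24
A correct fix: line 18: replace `>=` with `<`.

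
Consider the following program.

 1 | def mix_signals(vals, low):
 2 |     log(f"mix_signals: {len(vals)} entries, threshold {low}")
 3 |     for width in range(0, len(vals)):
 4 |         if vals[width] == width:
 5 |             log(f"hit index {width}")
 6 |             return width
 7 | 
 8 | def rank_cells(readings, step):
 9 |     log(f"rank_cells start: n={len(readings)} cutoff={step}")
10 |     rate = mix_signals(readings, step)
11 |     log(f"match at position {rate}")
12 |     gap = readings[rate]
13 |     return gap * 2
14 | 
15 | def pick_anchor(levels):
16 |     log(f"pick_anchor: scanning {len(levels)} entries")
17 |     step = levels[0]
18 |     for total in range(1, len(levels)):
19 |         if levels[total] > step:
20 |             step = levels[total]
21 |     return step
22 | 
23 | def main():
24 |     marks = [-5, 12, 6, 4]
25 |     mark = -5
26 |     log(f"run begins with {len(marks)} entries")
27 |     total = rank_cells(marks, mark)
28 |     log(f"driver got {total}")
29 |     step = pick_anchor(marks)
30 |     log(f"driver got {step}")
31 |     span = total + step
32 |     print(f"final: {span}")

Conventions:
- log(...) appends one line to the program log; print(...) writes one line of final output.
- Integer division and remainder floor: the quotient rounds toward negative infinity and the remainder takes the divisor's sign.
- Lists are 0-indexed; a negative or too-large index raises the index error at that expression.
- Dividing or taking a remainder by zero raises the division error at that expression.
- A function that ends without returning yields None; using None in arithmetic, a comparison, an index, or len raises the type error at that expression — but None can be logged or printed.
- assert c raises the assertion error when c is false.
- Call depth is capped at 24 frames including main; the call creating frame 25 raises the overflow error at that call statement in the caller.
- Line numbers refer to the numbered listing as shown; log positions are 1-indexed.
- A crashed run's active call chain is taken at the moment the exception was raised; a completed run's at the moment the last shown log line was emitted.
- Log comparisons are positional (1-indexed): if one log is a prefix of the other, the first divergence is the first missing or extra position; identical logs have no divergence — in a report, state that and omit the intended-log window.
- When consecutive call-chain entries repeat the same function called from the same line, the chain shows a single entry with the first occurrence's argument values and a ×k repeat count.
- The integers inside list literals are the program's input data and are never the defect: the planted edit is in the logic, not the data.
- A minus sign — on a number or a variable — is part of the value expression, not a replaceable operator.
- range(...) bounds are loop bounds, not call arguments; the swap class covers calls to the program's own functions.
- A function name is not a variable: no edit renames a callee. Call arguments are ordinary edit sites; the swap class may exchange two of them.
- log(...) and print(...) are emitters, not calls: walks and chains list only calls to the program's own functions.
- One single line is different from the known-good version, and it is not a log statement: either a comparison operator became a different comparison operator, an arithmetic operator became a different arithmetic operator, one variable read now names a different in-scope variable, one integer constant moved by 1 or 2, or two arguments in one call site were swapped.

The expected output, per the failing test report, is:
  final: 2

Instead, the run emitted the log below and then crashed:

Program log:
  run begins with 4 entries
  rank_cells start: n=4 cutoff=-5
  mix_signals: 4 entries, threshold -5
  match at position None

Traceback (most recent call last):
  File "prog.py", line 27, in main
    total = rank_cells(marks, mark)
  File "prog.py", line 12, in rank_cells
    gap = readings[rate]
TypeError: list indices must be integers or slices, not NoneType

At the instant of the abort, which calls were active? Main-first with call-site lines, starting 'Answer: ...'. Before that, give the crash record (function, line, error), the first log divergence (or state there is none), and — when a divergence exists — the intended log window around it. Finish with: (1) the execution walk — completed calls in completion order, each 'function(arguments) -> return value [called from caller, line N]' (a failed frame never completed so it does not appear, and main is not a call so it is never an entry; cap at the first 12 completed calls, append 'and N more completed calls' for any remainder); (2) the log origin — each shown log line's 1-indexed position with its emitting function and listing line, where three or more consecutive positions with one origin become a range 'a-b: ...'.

Answer: main -> rank_cells (called at line 27).
The tell: The earliest visible damage is log position 4 — 'match at position None' rather than the intended 'hit index 0'.
Crash: rank_cells, line 12, TypeError.
First divergence: position 4 — shown 'match at position None', intended 'hit index 0'.
Intended log window:
  2: rank_cells start: n=4 cutoff=-5
  3: mix_signals: 4 entries, threshold -5
  4: hit index 0
  5: match at position 0
Execution walk:
  mix_signals([-5, 12, 6, 4], -5) -> None  [called from rank_cells, line 10]
Log origins:
  1 — main, line 26
  2 — rank_cells, line 9
  3 — mix_signals, line 2
  4 — rank_cells, line 11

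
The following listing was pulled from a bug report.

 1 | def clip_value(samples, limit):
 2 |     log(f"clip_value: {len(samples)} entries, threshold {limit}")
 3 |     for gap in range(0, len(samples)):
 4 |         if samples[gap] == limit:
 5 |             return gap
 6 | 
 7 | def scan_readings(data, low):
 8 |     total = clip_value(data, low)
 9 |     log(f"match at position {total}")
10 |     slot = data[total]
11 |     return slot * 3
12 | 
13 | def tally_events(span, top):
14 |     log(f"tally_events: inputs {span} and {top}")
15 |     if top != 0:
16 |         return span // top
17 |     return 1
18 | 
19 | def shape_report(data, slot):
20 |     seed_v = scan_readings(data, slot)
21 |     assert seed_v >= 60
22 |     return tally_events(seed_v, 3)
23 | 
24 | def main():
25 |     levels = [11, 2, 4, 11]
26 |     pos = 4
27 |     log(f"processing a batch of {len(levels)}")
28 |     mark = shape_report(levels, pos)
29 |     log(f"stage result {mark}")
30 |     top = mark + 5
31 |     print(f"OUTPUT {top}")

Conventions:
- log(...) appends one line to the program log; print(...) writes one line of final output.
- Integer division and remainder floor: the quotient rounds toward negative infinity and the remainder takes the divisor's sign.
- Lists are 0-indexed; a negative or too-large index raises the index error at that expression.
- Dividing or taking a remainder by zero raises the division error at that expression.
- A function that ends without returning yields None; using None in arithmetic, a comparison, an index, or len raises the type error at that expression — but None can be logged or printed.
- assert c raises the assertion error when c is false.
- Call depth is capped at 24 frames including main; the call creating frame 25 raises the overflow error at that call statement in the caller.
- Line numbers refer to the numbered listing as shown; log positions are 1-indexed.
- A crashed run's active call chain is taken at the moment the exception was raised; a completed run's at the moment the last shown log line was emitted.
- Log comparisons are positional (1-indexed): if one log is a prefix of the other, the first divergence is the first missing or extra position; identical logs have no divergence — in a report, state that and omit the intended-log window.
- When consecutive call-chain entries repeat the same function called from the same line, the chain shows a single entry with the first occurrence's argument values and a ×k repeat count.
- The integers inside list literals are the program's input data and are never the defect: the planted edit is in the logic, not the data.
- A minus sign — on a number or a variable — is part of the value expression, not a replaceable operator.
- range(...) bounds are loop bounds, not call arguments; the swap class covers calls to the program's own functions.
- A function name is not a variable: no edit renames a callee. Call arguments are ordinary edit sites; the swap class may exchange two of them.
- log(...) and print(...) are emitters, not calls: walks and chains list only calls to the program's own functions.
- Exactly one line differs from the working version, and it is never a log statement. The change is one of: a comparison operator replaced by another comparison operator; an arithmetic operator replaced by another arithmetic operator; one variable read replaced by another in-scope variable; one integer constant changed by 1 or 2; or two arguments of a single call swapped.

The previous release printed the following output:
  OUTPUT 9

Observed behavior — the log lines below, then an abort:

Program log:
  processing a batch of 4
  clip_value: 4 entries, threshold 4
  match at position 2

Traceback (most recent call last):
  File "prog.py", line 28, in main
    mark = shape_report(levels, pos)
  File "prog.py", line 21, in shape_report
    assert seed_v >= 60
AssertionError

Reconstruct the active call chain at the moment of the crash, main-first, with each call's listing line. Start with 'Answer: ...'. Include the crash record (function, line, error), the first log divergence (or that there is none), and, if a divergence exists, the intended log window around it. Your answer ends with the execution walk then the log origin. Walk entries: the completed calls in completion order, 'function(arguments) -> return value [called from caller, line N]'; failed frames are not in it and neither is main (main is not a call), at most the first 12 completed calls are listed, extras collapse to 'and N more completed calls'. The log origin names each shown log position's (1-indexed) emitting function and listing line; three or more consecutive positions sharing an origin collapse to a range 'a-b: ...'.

Answer: main -> shape_report (called at line 28).
Key fact: The faulty run's log stops after 3 lines; the working version's next line would be 'tally_events: inputs 12 and 3'.
Crash: shape_report, line 21, AssertionError.
First divergence: position 4 (shown log ended at 3 lines; the working version continues: 'tally_events: inputs 12 and 3').
Intended log window:
  2: clip_value: 4 entries, threshold 4
  3: match at position 2
  4: tally_events: inputs 12 and 3
  5: stage result 4
Execution walk:
  clip_value([11, 2, 4, 11], 4) -> 2  [called from scan_readings, line 8]
  scan_readings([11, 2, 4, 11], 4) -> 12  [called from shape_report, line 20]
Log origins:
  1: emitted by main (line 27)
  2: emitted by clip_value (line 2)
  3: emitted by scan_readings (line 9)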